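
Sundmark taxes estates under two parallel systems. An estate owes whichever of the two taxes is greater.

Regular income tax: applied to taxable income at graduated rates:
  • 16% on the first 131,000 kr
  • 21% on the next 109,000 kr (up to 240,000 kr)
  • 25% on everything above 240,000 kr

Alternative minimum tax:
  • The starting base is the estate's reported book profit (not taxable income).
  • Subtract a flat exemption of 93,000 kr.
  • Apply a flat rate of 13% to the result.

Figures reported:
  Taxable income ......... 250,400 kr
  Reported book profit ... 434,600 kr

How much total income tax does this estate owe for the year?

Alternative minimum tax:
  Base (reported book profit): 434,600 kr
  Less exemption 93,000 kr → base 341,600 kr
  341,600 kr × 13% = 44,408 kr

Regular income tax:
  131,000 kr × 16% = 20,960 kr
  109,000 kr × 21% = 22,890 kr
  10,400 kr × 25% = 2,600 kr
  → 46,450 kr

46,450 kr > 44,408 kr, so the regular income tax governs.

46,450 kr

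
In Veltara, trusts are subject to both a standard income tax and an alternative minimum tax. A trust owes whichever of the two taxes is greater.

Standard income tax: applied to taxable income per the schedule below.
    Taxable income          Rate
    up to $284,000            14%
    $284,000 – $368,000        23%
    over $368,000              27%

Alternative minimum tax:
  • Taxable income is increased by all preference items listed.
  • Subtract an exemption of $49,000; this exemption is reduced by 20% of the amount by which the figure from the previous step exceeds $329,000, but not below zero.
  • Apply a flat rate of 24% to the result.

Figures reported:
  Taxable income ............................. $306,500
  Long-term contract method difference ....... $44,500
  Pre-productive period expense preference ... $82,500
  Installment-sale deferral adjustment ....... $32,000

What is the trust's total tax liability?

Alternative minimum tax:
  Adjusted income: $306,500 + $44,500 + $82,500 + $32,000 = $465,500
  Exemption: $49,000 − 20% × ($465,500 − $329,000) = $49,000 − $27,300 = $21,700
  Base: $465,500 − $21,700 = $443,800
  $443,800 × 24% = $106,512

Standard income tax:
  $284,000 × 14% = $39,760
  $22,500 × 23% = $5,175
  → $44,935

$106,512 > $44,935, so the alternative minimum tax is the binding amount.

$106,512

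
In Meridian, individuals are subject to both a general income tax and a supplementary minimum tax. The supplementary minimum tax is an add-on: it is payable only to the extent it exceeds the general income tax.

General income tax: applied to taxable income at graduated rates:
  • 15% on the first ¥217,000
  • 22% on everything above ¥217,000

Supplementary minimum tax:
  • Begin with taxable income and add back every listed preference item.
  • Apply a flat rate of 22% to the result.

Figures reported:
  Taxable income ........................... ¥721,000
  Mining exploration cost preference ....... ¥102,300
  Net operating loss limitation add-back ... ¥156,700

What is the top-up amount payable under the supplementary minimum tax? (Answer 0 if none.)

¥72,170

General income tax:
  ¥217,000 × 15% = ¥32,550
  ¥504,000 × 22% = ¥110,880
  → ¥143,430

Supplementary minimum tax:
  Adjusted income: ¥721,000 + ¥102,300 + ¥156,700 = ¥980,000
  ¥980,000 × 22% = ¥215,600

Excess of supplementary minimum tax over general income tax: ¥215,600 − ¥143,430 = ¥72,170.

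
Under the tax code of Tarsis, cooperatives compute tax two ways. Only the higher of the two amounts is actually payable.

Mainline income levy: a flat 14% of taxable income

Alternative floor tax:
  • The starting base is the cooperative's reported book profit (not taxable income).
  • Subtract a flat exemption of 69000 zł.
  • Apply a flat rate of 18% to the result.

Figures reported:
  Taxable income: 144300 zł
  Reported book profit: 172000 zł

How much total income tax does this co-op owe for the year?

20202 zł

Mainline income levy:
  144300 zł × 14% = 20202 zł

Alternative floor tax:
  Base (reported book profit): 172000 zł
  Less exemption 69000 zł → base 103000 zł
  103000 zł × 18% = 18540 zł

20202 zł > 18540 zł, so the mainline income levy governs.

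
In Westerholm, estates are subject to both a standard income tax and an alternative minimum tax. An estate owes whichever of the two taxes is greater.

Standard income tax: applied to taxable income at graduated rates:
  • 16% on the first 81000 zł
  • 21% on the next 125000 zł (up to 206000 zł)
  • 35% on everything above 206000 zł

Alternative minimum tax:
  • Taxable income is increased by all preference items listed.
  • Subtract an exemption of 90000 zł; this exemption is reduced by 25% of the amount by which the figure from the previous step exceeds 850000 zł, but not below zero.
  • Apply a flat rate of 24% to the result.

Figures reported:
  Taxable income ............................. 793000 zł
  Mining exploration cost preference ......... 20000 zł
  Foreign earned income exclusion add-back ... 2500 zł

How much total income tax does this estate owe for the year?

244660 zł

Standard income tax:
  81000 zł × 16% = 12960 zł
  125000 zł × 21% = 26250 zł
  587000 zł × 35% = 205450 zł
  → 244660 zł

Alternative minimum tax:
  Adjusted income: 793000 zł + 20000 zł + 2500 zł = 815500 zł
  Exemption: 815500 zł ≤ 850000 zł, so full 90000 zł applies
  Base: 815500 zł − 90000 zł = 725500 zł
  725500 zł × 24% = 174120 zł

244660 zł > 174120 zł, so the standard income tax governs.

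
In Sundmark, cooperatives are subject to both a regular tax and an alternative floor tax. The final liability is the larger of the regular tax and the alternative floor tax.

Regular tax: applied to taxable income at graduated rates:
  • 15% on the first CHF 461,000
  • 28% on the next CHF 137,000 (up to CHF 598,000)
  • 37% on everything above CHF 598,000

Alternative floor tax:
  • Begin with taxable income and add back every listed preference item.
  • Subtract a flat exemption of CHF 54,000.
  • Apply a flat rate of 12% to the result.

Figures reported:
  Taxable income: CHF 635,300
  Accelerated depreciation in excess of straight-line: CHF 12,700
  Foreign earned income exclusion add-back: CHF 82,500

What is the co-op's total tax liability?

CHF 121,311

Regular tax:
  CHF 461,000 × 15% = CHF 69,150
  CHF 137,000 × 28% = CHF 38,360
  CHF 37,300 × 37% = CHF 13,801
  → CHF 121,311

Alternative floor tax:
  Adjusted income: CHF 635,300 + CHF 12,700 + CHF 82,500 = CHF 730,500
  Less exemption CHF 54,000 → base CHF 676,500
  CHF 676,500 × 12% = CHF 81,180

CHF 121,311 > CHF 81,180, so the regular tax governs.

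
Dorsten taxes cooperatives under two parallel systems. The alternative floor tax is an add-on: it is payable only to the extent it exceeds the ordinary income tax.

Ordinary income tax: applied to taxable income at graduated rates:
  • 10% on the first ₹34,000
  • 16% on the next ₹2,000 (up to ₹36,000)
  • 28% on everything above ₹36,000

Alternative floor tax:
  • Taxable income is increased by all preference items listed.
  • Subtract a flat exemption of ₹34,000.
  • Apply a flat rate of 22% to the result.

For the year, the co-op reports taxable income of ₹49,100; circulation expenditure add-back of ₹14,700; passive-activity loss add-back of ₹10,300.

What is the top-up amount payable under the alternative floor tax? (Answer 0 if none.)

₹1,434

Alternative floor tax:
  Adjusted income: ₹49,100 + ₹14,700 + ₹10,300 = ₹74,100
  Less exemption ₹34,000 → base ₹40,100
  ₹40,100 × 22% = ₹8,822

Ordinary income tax:
  ₹34,000 × 10% = ₹3,400
  ₹2,000 × 16% = ₹320
  ₹13,100 × 28% = ₹3,668
  → ₹7,388

Excess of alternative floor tax over ordinary income tax: ₹8,822 − ₹7,388 = ₹1,434.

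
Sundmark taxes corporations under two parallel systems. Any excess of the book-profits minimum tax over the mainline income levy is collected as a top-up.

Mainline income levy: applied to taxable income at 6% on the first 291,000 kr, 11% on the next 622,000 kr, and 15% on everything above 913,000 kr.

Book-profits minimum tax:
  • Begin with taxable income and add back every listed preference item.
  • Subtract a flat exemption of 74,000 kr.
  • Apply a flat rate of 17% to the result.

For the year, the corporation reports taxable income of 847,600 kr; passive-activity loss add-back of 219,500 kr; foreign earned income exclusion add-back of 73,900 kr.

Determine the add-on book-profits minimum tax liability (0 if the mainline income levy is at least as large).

102,704 kr

Book-profits minimum tax:
  Adjusted income: 847,600 kr + 219,500 kr + 73,900 kr = 1,141,000 kr
  Less exemption 74,000 kr → base 1,067,000 kr
  1,067,000 kr × 17% = 181,390 kr

Mainline income levy:
  291,000 kr × 6% = 17,460 kr
  556,600 kr × 11% = 61,226 kr
  → 78,686 kr

Excess of book-profits minimum tax over mainline income levy: 181,390 kr − 78,686 kr = 102,704 kr.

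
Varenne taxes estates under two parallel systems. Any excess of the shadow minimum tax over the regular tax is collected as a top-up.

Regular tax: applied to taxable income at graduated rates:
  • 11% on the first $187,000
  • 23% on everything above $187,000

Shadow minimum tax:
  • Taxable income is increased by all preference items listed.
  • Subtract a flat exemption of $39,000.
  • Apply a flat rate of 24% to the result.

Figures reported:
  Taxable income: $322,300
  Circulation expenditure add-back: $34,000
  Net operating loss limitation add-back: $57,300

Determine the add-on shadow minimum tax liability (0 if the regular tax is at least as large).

$38,215

Shadow minimum tax:
  Adjusted income: $322,300 + $34,000 + $57,300 = $413,600
  Less exemption $39,000 → base $374,600
  $374,600 × 24% = $89,904

Regular tax:
  $187,000 × 11% = $20,570
  $135,300 × 23% = $31,119
  → $51,689

Excess of shadow minimum tax over regular tax: $89,904 − $51,689 = $38,215.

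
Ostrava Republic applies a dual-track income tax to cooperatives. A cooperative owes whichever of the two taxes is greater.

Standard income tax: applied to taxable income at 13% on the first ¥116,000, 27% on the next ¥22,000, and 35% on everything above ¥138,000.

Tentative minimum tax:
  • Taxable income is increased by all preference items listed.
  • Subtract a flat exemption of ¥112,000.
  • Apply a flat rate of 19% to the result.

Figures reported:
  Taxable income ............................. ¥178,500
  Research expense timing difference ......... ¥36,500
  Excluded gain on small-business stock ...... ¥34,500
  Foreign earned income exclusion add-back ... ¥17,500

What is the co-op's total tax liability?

¥35,195

Tentative minimum tax:
  Adjusted income: ¥178,500 + ¥36,500 + ¥34,500 + ¥17,500 = ¥267,000
  Less exemption ¥112,000 → base ¥155,000
  ¥155,000 × 19% = ¥29,450

Standard income tax:
  ¥116,000 × 13% = ¥15,080
  ¥22,000 × 27% = ¥5,940
  ¥40,500 × 35% = ¥14,175
  → ¥35,195

¥35,195 > ¥29,450, so the standard income tax governs.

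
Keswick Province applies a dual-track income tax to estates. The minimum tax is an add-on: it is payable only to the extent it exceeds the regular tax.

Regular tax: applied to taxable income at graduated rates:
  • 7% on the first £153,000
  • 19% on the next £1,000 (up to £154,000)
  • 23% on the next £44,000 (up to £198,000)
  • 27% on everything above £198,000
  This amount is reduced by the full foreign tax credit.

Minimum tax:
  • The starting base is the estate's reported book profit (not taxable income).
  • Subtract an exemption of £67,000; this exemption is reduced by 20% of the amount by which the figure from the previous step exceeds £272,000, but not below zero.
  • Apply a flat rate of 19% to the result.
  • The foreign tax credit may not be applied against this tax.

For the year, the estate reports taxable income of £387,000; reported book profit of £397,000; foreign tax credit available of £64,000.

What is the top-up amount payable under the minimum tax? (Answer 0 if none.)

£59,400

Minimum tax:
  Base (reported book profit): £397,000
  Exemption: £67,000 − 20% × (£397,000 − £272,000) = £67,000 − £25,000 = £42,000
  Base: £397,000 − £42,000 = £355,000
  £355,000 × 19% = £67,450

Regular tax:
  £153,000 × 7% = £10,710
  £1,000 × 19% = £190
  £44,000 × 23% = £10,120
  £189,000 × 27% = £51,030
  → £72,050
  Less foreign tax credit £64,000 → £8,050

Excess of minimum tax over regular tax: £67,450 − £8,050 = £59,400.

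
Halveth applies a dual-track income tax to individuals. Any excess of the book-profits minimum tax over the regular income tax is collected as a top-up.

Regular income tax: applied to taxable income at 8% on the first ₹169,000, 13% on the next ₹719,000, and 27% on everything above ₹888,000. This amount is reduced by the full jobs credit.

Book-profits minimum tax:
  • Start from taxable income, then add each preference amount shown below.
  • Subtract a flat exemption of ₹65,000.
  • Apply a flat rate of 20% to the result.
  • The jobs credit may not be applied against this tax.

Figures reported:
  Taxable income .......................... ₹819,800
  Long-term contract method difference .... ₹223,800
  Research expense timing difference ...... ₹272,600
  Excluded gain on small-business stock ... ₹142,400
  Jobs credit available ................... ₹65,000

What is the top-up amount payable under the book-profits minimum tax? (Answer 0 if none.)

Regular income tax:
  ₹169,000 × 8% = ₹13,520
  ₹650,800 × 13% = ₹84,604
  → ₹98,124
  Less jobs credit ₹65,000 → ₹33,124

Book-profits minimum tax:
  Adjusted income: ₹819,800 + ₹223,800 + ₹272,600 + ₹142,400 = ₹1,458,600
  Less exemption ₹65,000 → base ₹1,393,600
  ₹1,393,600 × 20% = ₹278,720

Excess of book-profits minimum tax over regular income tax: ₹278,720 − ₹33,124 = ₹245,596.

₹245,596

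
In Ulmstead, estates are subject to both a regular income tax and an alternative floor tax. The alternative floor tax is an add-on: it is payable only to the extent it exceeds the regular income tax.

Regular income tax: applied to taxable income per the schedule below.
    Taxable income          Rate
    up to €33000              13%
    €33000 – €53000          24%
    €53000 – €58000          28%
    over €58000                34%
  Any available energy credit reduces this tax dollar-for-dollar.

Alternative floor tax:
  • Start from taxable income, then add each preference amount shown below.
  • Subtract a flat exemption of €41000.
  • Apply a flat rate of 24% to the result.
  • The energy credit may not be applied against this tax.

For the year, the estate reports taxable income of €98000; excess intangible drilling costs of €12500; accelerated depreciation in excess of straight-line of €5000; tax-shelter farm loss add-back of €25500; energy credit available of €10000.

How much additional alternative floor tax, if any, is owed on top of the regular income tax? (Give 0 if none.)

Alternative floor tax:
  Adjusted income: €98000 + €12500 + €5000 + €25500 = €141000
  Less exemption €41000 → base €100000
  €100000 × 24% = €24000

Regular income tax:
  €33000 × 13% = €4290
  €20000 × 24% = €4800
  €5000 × 28% = €1400
  €40000 × 34% = €13600
  → €24090
  Less energy credit €10000 → €14090

Excess of alternative floor tax over regular income tax: €24000 − €14090 = €9910.

€9910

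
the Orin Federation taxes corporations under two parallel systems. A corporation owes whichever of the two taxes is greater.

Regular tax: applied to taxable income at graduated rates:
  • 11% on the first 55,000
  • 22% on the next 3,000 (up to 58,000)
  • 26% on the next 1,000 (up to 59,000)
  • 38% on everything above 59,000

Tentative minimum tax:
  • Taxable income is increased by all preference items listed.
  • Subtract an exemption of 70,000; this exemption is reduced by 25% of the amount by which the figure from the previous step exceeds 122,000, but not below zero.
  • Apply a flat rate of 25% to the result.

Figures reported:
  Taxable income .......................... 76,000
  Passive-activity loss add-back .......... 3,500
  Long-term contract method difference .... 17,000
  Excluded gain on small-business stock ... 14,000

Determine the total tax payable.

Tentative minimum tax:
  Adjusted income: 76,000 + 3,500 + 17,000 + 14,000 = 110,500
  Exemption: 110,500 ≤ 122,000, so full 70,000 applies
  Base: 110,500 − 70,000 = 40,500
  40,500 × 25% = 10,125

Regular tax:
  55,000 × 11% = 6,050
  3,000 × 22% = 660
  1,000 × 26% = 260
  17,000 × 38% = 6,460
  → 13,430

13,430 > 10,125, so the regular tax governs.

13,430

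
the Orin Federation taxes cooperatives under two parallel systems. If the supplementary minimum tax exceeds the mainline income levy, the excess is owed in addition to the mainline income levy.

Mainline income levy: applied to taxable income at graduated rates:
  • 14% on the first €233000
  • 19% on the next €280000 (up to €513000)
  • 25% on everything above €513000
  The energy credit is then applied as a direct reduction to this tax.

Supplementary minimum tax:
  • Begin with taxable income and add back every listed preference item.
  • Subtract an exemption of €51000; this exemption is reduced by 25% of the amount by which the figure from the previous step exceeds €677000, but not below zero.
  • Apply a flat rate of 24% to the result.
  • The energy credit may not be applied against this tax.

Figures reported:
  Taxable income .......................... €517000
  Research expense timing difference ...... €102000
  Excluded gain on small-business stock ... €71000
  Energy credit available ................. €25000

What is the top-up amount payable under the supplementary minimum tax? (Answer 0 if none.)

Supplementary minimum tax:
  Adjusted income: €517000 + €102000 + €71000 = €690000
  Exemption: €51000 − 25% × (€690000 − €677000) = €51000 − €3250 = €47750
  Base: €690000 − €47750 = €642250
  €642250 × 24% = €154140

Mainline income levy:
  €233000 × 14% = €32620
  €280000 × 19% = €53200
  €4000 × 25% = €1000
  → €86820
  Less energy credit €25000 → €61820

Excess of supplementary minimum tax over mainline income levy: €154140 − €61820 = €92320.

€92320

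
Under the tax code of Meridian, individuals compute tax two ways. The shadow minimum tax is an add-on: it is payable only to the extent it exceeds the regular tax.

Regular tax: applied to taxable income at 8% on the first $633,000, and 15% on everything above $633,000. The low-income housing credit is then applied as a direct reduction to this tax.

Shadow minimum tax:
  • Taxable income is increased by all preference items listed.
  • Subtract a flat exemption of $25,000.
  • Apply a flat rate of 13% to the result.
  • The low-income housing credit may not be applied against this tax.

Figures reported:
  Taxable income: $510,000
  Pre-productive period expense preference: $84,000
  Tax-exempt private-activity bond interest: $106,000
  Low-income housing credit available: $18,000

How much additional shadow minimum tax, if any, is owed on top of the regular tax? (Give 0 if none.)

$64,950

Regular tax:
  $510,000 × 8% = $40,800
  Less low-income housing credit $18,000 → $22,800

Shadow minimum tax:
  Adjusted income: $510,000 + $84,000 + $106,000 = $700,000
  Less exemption $25,000 → base $675,000
  $675,000 × 13% = $87,750

Excess of shadow minimum tax over regular tax: $87,750 − $22,800 = $64,950.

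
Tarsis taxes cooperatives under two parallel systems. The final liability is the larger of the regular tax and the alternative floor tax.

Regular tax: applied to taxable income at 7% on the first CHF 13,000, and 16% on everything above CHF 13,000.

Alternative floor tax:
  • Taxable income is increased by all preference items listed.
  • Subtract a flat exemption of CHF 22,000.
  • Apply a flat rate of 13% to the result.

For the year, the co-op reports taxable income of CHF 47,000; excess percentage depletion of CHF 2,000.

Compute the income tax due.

Alternative floor tax:
  Adjusted income: CHF 47,000 + CHF 2,000 = CHF 49,000
  Less exemption CHF 22,000 → base CHF 27,000
  CHF 27,000 × 13% = CHF 3,510

Regular tax:
  CHF 13,000 × 7% = CHF 910
  CHF 34,000 × 16% = CHF 5,440
  → CHF 6,350

CHF 6,350 > CHF 3,510, so the regular tax governs.

CHF 6,350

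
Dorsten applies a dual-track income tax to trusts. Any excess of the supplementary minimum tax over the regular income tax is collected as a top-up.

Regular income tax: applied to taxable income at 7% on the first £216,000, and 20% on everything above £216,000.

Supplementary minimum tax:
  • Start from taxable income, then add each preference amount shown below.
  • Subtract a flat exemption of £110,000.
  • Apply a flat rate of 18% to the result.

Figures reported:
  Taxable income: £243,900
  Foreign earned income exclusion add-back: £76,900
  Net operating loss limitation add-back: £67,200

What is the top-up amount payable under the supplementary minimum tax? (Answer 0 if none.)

Supplementary minimum tax:
  Adjusted income: £243,900 + £76,900 + £67,200 = £388,000
  Less exemption £110,000 → base £278,000
  £278,000 × 18% = £50,040

Regular income tax:
  £216,000 × 7% = £15,120
  £27,900 × 20% = £5,580
  → £20,700

Excess of supplementary minimum tax over regular income tax: £50,040 − £20,700 = £29,340.

£29,340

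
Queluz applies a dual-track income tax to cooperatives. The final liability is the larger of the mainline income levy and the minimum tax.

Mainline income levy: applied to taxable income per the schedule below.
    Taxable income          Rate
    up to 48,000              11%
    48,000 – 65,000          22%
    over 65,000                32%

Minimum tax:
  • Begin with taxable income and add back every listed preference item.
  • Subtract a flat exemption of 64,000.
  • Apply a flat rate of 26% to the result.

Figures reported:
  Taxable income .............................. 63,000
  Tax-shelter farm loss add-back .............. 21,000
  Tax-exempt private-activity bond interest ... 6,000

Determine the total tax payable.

Minimum tax:
  Adjusted income: 63,000 + 21,000 + 6,000 = 90,000
  Less exemption 64,000 → base 26,000
  26,000 × 26% = 6,760

Mainline income levy:
  48,000 × 11% = 5,280
  15,000 × 22% = 3,300
  → 8,580

8,580 > 6,760, so the mainline income levy governs.

8,580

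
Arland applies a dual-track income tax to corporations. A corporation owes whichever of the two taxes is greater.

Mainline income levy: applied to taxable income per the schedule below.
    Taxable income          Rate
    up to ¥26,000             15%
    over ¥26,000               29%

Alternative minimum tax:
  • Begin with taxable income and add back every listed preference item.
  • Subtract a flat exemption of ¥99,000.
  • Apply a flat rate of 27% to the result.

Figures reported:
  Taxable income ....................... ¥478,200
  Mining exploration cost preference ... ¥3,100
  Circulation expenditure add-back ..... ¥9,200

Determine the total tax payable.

¥135,038

Mainline income levy:
  ¥26,000 × 15% = ¥3,900
  ¥452,200 × 29% = ¥131,138
  → ¥135,038

Alternative minimum tax:
  Adjusted income: ¥478,200 + ¥3,100 + ¥9,200 = ¥490,500
  Less exemption ¥99,000 → base ¥391,500
  ¥391,500 × 27% = ¥105,705

¥135,038 > ¥105,705, so the mainline income levy governs.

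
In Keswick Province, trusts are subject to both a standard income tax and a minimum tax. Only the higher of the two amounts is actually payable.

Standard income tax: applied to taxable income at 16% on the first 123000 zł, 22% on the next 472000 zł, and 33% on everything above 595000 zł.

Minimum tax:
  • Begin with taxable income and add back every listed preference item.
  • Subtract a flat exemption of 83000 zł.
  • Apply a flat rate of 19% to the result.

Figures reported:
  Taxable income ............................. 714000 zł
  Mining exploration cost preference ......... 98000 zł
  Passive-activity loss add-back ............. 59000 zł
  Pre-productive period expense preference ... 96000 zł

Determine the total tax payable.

Standard income tax:
  123000 zł × 16% = 19680 zł
  472000 zł × 22% = 103840 zł
  119000 zł × 33% = 39270 zł
  → 162790 zł

Minimum tax:
  Adjusted income: 714000 zł + 98000 zł + 59000 zł + 96000 zł = 967000 zł
  Less exemption 83000 zł → base 884000 zł
  884000 zł × 19% = 167960 zł

167960 zł > 162790 zł, so the minimum tax is the binding amount.

167960 zł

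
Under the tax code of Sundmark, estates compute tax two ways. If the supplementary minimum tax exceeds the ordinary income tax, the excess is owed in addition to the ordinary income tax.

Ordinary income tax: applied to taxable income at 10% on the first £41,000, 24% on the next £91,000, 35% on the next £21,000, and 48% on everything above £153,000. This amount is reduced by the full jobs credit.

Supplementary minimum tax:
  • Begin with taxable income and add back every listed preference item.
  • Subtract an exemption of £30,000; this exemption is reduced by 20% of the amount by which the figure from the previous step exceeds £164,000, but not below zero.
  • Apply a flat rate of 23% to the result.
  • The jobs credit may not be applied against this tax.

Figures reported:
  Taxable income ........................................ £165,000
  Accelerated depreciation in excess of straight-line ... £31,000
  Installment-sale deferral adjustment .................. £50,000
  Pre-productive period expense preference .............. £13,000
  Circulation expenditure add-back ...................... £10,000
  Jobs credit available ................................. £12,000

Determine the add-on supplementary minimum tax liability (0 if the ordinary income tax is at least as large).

Ordinary income tax:
  £41,000 × 10% = £4,100
  £91,000 × 24% = £21,840
  £21,000 × 35% = £7,350
  £12,000 × 48% = £5,760
  → £39,050
  Less jobs credit £12,000 → £27,050

Supplementary minimum tax:
  Adjusted income: £165,000 + £31,000 + £50,000 + £13,000 + £10,000 = £269,000
  Exemption: £30,000 − 20% × (£269,000 − £164,000) = £30,000 − £21,000 = £9,000
  Base: £269,000 − £9,000 = £260,000
  £260,000 × 23% = £59,800

Excess of supplementary minimum tax over ordinary income tax: £59,800 − £27,050 = £32,750.

£32,750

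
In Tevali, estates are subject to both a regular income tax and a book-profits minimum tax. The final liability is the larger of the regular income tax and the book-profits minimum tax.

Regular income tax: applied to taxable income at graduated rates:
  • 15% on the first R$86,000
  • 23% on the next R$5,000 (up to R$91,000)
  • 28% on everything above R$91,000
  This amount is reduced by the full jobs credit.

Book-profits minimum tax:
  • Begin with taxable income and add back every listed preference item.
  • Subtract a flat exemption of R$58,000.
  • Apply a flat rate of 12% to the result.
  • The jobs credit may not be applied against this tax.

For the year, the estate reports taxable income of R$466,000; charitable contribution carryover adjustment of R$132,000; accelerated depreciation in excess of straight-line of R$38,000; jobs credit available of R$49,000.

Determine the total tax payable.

R$70,050

Book-profits minimum tax:
  Adjusted income: R$466,000 + R$132,000 + R$38,000 = R$636,000
  Less exemption R$58,000 → base R$578,000
  R$578,000 × 12% = R$69,360

Regular income tax:
  R$86,000 × 15% = R$12,900
  R$5,000 × 23% = R$1,150
  R$375,000 × 28% = R$105,000
  → R$119,050
  Less jobs credit R$49,000 → R$70,050

R$70,050 > R$69,360, so the regular income tax governs.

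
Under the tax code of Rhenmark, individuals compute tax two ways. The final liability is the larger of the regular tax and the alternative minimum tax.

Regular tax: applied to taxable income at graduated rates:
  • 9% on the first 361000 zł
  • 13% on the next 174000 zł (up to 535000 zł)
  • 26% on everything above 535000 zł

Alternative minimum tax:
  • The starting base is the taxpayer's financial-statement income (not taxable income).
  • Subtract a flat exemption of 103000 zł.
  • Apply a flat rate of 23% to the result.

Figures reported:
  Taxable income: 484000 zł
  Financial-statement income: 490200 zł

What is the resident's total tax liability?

Alternative minimum tax:
  Base (financial-statement income): 490200 zł
  Less exemption 103000 zł → base 387200 zł
  387200 zł × 23% = 89056 zł

Regular tax:
  361000 zł × 9% = 32490 zł
  123000 zł × 13% = 15990 zł
  → 48480 zł

89056 zł > 48480 zł, so the alternative minimum tax is the binding amount.

89056 zł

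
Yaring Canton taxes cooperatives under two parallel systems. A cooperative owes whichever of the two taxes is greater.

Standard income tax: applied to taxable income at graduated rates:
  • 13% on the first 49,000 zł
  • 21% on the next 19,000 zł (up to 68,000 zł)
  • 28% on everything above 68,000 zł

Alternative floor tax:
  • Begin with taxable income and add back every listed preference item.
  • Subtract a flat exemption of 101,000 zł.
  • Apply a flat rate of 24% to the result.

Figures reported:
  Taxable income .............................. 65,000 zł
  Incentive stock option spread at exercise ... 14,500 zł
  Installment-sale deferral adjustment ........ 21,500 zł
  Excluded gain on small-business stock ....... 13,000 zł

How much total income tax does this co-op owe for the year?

9,730 zł

Alternative floor tax:
  Adjusted income: 65,000 zł + 14,500 zł + 21,500 zł + 13,000 zł = 114,000 zł
  Less exemption 101,000 zł → base 13,000 zł
  13,000 zł × 24% = 3,120 zł

Standard income tax:
  49,000 zł × 13% = 6,370 zł
  16,000 zł × 21% = 3,360 zł
  → 9,730 zł

9,730 zł > 3,120 zł, so the standard income tax governs.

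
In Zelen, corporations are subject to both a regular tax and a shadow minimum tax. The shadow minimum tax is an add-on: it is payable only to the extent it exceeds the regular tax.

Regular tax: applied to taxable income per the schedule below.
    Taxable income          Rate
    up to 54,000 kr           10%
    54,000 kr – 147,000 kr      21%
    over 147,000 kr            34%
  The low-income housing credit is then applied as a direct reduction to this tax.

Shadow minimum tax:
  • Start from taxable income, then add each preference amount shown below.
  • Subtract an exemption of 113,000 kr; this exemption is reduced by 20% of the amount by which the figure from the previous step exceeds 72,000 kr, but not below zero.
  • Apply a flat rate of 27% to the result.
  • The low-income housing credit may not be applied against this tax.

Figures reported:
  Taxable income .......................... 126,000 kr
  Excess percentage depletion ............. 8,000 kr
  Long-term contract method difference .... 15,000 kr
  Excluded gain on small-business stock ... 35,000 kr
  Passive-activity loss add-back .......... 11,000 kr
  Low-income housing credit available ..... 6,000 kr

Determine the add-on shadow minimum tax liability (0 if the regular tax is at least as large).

14,262 kr

Regular tax:
  54,000 kr × 10% = 5,400 kr
  72,000 kr × 21% = 15,120 kr
  → 20,520 kr
  Less low-income housing credit 6,000 kr → 14,520 kr

Shadow minimum tax:
  Adjusted income: 126,000 kr + 8,000 kr + 15,000 kr + 35,000 kr + 11,000 kr = 195,000 kr
  Exemption: 113,000 kr − 20% × (195,000 kr − 72,000 kr) = 113,000 kr − 24,600 kr = 88,400 kr
  Base: 195,000 kr − 88,400 kr = 106,600 kr
  106,600 kr × 27% = 28,782 kr

Excess of shadow minimum tax over regular tax: 28,782 kr − 14,520 kr = 14,262 kr.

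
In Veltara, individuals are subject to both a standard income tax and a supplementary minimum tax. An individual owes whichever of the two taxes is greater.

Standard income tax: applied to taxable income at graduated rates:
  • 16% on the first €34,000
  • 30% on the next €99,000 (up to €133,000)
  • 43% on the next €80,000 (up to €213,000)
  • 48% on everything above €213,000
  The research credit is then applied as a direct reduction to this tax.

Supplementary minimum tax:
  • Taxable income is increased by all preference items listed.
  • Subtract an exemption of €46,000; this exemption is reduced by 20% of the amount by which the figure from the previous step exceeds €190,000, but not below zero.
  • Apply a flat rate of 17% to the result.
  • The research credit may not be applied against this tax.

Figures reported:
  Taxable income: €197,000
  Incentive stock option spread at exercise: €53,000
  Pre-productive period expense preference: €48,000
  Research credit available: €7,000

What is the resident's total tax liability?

€55,660

Supplementary minimum tax:
  Adjusted income: €197,000 + €53,000 + €48,000 = €298,000
  Exemption: €46,000 − 20% × (€298,000 − €190,000) = €46,000 − €21,600 = €24,400
  Base: €298,000 − €24,400 = €273,600
  €273,600 × 17% = €46,512

Standard income tax:
  €34,000 × 16% = €5,440
  €99,000 × 30% = €29,700
  €64,000 × 43% = €27,520
  → €62,660
  Less research credit €7,000 → €55,660

€55,660 > €46,512, so the standard income tax governs.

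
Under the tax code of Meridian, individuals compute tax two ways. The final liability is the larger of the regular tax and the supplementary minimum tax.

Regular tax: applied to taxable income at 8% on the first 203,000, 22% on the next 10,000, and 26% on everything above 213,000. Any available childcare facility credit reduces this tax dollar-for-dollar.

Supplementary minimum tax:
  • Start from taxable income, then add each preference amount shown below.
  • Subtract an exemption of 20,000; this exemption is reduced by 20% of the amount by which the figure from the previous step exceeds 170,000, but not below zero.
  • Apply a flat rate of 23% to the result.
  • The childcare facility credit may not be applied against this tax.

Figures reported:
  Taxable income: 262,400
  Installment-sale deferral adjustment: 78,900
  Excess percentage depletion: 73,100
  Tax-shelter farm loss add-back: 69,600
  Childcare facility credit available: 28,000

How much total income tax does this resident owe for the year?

Regular tax:
  203,000 × 8% = 16,240
  10,000 × 22% = 2,200
  49,400 × 26% = 12,844
  → 31,284
  Less childcare facility credit 28,000 → 3,284

Supplementary minimum tax:
  Adjusted income: 262,400 + 78,900 + 73,100 + 69,600 = 484,000
  Exemption: 20% × (484,000 − 170,000) = 62,800 ≥ 20,000, so the exemption is fully phased out
  Base: 484,000 − 0 = 484,000
  484,000 × 23% = 111,320

111,320 > 3,284, so the supplementary minimum tax is the binding amount.

111,320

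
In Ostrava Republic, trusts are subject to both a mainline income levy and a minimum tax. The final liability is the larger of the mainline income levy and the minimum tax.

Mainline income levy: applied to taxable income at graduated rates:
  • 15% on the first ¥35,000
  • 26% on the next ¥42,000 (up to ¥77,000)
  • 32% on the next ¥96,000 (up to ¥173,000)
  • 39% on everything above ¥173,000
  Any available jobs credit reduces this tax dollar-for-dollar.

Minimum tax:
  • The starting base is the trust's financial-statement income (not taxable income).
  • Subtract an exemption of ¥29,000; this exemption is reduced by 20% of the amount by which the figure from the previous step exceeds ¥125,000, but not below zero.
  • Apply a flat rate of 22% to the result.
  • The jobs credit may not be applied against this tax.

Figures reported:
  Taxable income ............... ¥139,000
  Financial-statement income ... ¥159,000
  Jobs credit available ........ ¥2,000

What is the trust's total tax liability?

¥34,010

Mainline income levy:
  ¥35,000 × 15% = ¥5,250
  ¥42,000 × 26% = ¥10,920
  ¥62,000 × 32% = ¥19,840
  → ¥36,010
  Less jobs credit ¥2,000 → ¥34,010

Minimum tax:
  Base (financial-statement income): ¥159,000
  Exemption: ¥29,000 − 20% × (¥159,000 − ¥125,000) = ¥29,000 − ¥6,800 = ¥22,200
  Base: ¥159,000 − ¥22,200 = ¥136,800
  ¥136,800 × 22% = ¥30,096

¥34,010 > ¥30,096, so the mainline income levy governs.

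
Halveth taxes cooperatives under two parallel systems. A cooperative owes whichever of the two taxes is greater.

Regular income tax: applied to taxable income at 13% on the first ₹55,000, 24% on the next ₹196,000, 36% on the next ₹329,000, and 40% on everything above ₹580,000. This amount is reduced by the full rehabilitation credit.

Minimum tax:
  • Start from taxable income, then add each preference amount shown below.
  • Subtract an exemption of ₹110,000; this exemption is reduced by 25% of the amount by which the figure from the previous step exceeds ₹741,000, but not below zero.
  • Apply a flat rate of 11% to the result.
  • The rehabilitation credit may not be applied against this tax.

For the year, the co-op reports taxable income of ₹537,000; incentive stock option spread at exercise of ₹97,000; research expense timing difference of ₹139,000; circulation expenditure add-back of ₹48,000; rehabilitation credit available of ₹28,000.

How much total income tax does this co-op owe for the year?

₹129,150

Regular income tax:
  ₹55,000 × 13% = ₹7,150
  ₹196,000 × 24% = ₹47,040
  ₹286,000 × 36% = ₹102,960
  → ₹157,150
  Less rehabilitation credit ₹28,000 → ₹129,150

Minimum tax:
  Adjusted income: ₹537,000 + ₹97,000 + ₹139,000 + ₹48,000 = ₹821,000
  Exemption: ₹110,000 − 25% × (₹821,000 − ₹741,000) = ₹110,000 − ₹20,000 = ₹90,000
  Base: ₹821,000 − ₹90,000 = ₹731,000
  ₹731,000 × 11% = ₹80,410

₹129,150 > ₹80,410, so the regular income tax governs.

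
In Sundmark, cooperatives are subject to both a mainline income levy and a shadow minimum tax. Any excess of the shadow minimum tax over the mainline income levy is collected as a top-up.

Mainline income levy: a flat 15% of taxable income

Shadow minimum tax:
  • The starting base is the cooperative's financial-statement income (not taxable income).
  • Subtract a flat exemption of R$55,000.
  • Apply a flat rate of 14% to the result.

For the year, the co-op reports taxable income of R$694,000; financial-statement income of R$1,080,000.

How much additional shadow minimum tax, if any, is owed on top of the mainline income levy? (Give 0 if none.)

Mainline income levy:
  R$694,000 × 15% = R$104,100

Shadow minimum tax:
  Base (financial-statement income): R$1,080,000
  Less exemption R$55,000 → base R$1,025,000
  R$1,025,000 × 14% = R$143,500

Excess of shadow minimum tax over mainline income levy: R$143,500 − R$104,100 = R$39,400.

R$39,400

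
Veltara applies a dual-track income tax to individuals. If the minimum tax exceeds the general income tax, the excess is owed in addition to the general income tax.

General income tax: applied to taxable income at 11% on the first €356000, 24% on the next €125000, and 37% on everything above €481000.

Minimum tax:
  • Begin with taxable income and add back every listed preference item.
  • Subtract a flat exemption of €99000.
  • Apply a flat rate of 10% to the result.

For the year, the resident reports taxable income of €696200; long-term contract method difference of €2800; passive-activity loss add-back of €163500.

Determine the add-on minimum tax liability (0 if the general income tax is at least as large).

€0

General income tax:
  €356000 × 11% = €39160
  €125000 × 24% = €30000
  €215200 × 37% = €79624
  → €148784

Minimum tax:
  Adjusted income: €696200 + €2800 + €163500 = €862500
  Less exemption €99000 → base €763500
  €763500 × 10% = €76350

€76350 ≤ €148784, so no add-on is due.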